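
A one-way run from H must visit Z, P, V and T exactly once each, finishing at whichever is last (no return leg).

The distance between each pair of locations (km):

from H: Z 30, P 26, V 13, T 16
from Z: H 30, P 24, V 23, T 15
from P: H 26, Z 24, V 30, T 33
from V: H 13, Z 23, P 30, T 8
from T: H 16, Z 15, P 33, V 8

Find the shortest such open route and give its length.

60 km — the minimum one-way total.

There are 4! = 24 possible orderings.
H→Z→P→V→T: 30+24+30+8 = 92
H→Z→P→T→V: 30+24+33+8 = 95
H→Z→V→P→T: 30+23+30+33 = 116
H→Z→V→T→P: 30+23+8+33 = 94
H→Z→T→P→V: 30+15+33+30 = 108
H→Z→T→V→P: 30+15+8+30 = 83
H→P→Z→V→T: 26+24+23+8 = 81
H→P→Z→T→V: 26+24+15+8 = 73
H→P→V→Z→T: 26+30+23+15 = 94
H→P→V→T→Z: 26+30+8+15 = 79
H→P→T→Z→V: 26+33+15+23 = 97
H→P→T→V→Z: 26+33+8+23 = 90
H→V→Z→P→T: 13+23+24+33 = 93
H→V→Z→T→P: 13+23+15+33 = 84
… (10 more)
H→V→T→Z→P: 13+8+15+24 = 60  ← best
The minimum is 60.
One shortest path: H → V → T → Z → P.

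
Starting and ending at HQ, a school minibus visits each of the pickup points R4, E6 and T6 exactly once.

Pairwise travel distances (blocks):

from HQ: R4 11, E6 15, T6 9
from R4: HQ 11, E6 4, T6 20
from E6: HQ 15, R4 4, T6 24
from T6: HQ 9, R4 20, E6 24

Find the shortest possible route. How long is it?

48 blocks — the shortest possible round trip.

There are 3 distinct closed tours to check (reversals are equivalent).
HQ → R4 → E6 → T6 → HQ: 11+4+24+9 = 48
HQ → R4 → T6 → E6 → HQ: 11+20+24+15 = 70
HQ → E6 → R4 → T6 → HQ: 15+4+20+9 = 48
The minimum is 48.
One optimal route: HQ → R4 → E6 → T6 → HQ (or its reverse).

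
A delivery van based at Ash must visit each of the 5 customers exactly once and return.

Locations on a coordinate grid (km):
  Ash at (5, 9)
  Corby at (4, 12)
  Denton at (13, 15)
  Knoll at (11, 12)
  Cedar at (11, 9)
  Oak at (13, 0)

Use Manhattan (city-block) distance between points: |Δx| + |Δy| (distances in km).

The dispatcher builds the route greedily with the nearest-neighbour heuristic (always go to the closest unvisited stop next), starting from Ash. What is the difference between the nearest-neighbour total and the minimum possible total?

Ash: Corby=4, Cedar=6, Knoll=9, Denton=14, Oak=17 ⇒ Corby
Corby: Knoll=7, Cedar=10, Denton=12, Oak=21 ⇒ Knoll
Knoll: Cedar=3, Denton=5, Oak=14 ⇒ Cedar
Cedar: Denton=8, Oak=11 ⇒ Denton
Denton: Oak=15 ⇒ Oak
NN route Ash → Corby → Knoll → Cedar → Denton → Oak → Ash costs 54.
Optimal: Ash → Corby → Knoll → Denton → Oak → Cedar → Ash costs 48 (by enumerating all 60 distinct tours).
Excess = 54 − 48 = 6.

6 km longer than the optimal tour.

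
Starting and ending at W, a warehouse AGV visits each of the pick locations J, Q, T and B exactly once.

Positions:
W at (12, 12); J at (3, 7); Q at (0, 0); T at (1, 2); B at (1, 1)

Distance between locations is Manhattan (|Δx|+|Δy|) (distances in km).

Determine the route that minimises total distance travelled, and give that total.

48 km — the shortest possible round trip.

With 4 stops there are 4!/2 = 12 distinct round trips (a route and its reverse cost the same).
W - J - Q - T - B - W: 14+10+3+1+22 = 50
W - J - Q - B - T - W: 14+10+2+1+21 = 48
W - J - T - Q - B - W: 14+7+3+2+22 = 48
W - J - T - B - Q - W: 14+7+1+2+24 = 48
W - J - B - Q - T - W: 14+8+2+3+21 = 48
W - J - B - T - Q - W: 14+8+1+3+24 = 50
W - Q - J - T - B - W: 24+10+7+1+22 = 64
W - Q - J - B - T - W: 24+10+8+1+21 = 64
W - Q - T - J - B - W: 24+3+7+8+22 = 64
W - Q - B - J - T - W: 24+2+8+7+21 = 62
W - T - J - Q - B - W: 21+7+10+2+22 = 62
W - T - Q - J - B - W: 21+3+10+8+22 = 64
The minimum is 48.
One optimal route: W → J → Q → B → T → W (or its reverse).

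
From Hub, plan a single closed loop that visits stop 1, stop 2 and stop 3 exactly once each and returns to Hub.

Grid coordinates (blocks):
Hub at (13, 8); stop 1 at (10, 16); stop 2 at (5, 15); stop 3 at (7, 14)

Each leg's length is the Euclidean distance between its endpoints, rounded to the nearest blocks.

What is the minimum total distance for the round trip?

Minimum total distance: 24 blocks.

There are 3 distinct closed tours to check (reversals are equivalent).
Hub→stop 1→stop 2→stop 3→Hub: 9+5+2+8 = 24
Hub→stop 1→stop 3→stop 2→Hub: 9+4+2+11 = 26
Hub→stop 2→stop 1→stop 3→Hub: 11+5+4+8 = 28
The minimum is 24.
One optimal route: Hub → stop 1 → stop 2 → stop 3 → Hub (or its reverse).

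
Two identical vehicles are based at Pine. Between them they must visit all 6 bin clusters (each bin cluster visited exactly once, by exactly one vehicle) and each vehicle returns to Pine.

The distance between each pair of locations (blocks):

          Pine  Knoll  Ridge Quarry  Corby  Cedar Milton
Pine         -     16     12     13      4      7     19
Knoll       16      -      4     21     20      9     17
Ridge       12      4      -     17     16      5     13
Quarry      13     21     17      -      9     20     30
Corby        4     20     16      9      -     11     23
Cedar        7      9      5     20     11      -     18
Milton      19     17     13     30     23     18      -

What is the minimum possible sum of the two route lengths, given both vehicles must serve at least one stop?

Try each way of splitting the stops between the two vehicles (each non-empty) and, for each split, find the best tour for each vehicle:
  {Knoll} + {Ridge, Quarry, Corby, Cedar, Milton}: 32 + 68 = 100
  {Ridge} + {Knoll, Quarry, Corby, Cedar, Milton}: 24 + 76 = 100
  {Knoll, Ridge} + {Quarry, Corby, Cedar, Milton}: 32 + 68 = 100
  {Quarry} + {Knoll, Ridge, Corby, Cedar, Milton}: 26 + 60 = 86
  {Knoll, Quarry} + {Ridge, Corby, Cedar, Milton}: 50 + 52 = 102
  {Ridge, Quarry} + {Knoll, Corby, Cedar, Milton}: 42 + 60 = 102
  … (31 splits in total)
  {Quarry, Corby} + {Knoll, Ridge, Cedar, Milton}: 26 + 52 = 78  ← best
Best: vehicle 1 Pine → Quarry → Corby → Pine = 26; vehicle 2 Pine → Cedar → Knoll → Ridge → Milton → Pine = 52; combined 78.

Minimum combined distance: 78 blocks.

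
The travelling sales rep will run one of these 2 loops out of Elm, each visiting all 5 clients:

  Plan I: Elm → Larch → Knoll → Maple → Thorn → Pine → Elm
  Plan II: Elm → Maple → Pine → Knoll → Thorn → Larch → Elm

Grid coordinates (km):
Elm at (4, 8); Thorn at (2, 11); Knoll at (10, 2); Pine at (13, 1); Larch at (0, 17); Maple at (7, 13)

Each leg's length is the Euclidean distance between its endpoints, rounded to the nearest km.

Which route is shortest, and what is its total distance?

Shortest is Plan II, total 50 km.

Plan I: 10 + 18 + 11 + 5 + 15 + 11 = 70
Plan II: 6 + 13 + 3 + 12 + 6 + 10 = 50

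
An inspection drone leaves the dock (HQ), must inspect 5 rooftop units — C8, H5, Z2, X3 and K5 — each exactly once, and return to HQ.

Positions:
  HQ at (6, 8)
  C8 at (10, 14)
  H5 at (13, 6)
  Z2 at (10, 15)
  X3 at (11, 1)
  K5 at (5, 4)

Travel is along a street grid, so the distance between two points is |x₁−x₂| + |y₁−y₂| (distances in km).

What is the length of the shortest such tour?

HQ → C8 → H5 → Z2 → X3 → K5 → HQ: 10+11+12+15+9+5 = 62
HQ → C8 → H5 → Z2 → K5 → X3 → HQ: 10+11+12+16+9+12 = 70
HQ → C8 → H5 → X3 → Z2 → K5 → HQ: 10+11+7+15+16+5 = 64
HQ → C8 → H5 → X3 → K5 → Z2 → HQ: 10+11+7+9+16+11 = 64
HQ → C8 → H5 → K5 → Z2 → X3 → HQ: 10+11+10+16+15+12 = 74
HQ → C8 → H5 → K5 → X3 → Z2 → HQ: 10+11+10+9+15+11 = 66
HQ → C8 → Z2 → H5 → X3 → K5 → HQ: 10+1+12+7+9+5 = 44
HQ → C8 → Z2 → H5 → K5 → X3 → HQ: 10+1+12+10+9+12 = 54
HQ → C8 → Z2 → X3 → H5 → K5 → HQ: 10+1+15+7+10+5 = 48
HQ → C8 → Z2 → X3 → K5 → H5 → HQ: 10+1+15+9+10+9 = 54
HQ → C8 → Z2 → K5 → H5 → X3 → HQ: 10+1+16+10+7+12 = 56
HQ → C8 → Z2 → K5 → X3 → H5 → HQ: 10+1+16+9+7+9 = 52
HQ → C8 → X3 → H5 → Z2 → K5 → HQ: 10+14+7+12+16+5 = 64
HQ → C8 → X3 → H5 → K5 → Z2 → HQ: 10+14+7+10+16+11 = 68
… (46 more)
The minimum is 44.
One optimal route: HQ → C8 → Z2 → H5 → X3 → K5 → HQ (or its reverse).

Minimum total distance: 44 km.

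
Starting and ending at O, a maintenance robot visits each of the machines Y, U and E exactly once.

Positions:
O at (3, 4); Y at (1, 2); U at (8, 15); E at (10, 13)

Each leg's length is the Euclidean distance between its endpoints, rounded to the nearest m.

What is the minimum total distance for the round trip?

O→Y→U→E→O: 3+15+3+11 = 32
O→Y→E→U→O: 3+14+3+12 = 32
O→U→Y→E→O: 12+15+14+11 = 52
The minimum is 32.
One optimal route: O → Y → U → E → O (or its reverse).

Minimum total distance: 32 m.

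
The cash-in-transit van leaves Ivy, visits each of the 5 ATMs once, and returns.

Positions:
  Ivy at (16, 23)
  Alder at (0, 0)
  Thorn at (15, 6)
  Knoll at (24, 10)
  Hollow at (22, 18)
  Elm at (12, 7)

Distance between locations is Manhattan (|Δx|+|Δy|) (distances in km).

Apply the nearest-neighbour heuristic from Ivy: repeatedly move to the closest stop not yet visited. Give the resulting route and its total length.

At Ivy the remaining stops are Hollow 11, Thorn 18, Elm 20, Knoll 21, Alder 39; go to Hollow.
At Hollow the remaining stops are Knoll 10, Thorn 19, Elm 21, Alder 40; go to Knoll.
At Knoll the remaining stops are Thorn 13, Elm 15, Alder 34; go to Thorn.
At Thorn the remaining stops are Elm 4, Alder 21; go to Elm.
At Elm the remaining stops are Alder 19; go to Alder.
Return Alder→Ivy: 39.
Total = 11 + 10 + 13 + 4 + 19 + 39 = 96.

96 km along Ivy → Hollow → Knoll → Thorn → Elm → Alder → Ivy.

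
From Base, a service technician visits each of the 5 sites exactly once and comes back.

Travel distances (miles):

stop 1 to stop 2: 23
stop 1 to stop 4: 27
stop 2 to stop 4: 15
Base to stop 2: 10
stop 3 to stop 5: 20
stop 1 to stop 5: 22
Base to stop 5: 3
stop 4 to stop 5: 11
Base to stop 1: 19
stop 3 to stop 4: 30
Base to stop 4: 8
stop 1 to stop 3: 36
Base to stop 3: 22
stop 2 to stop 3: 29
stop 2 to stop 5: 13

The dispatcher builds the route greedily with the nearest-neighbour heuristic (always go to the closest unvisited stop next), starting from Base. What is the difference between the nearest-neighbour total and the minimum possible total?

The nearest-neighbour route is 5 miles longer than optimal.

Base: stop 5=3, stop 4=8, stop 2=10, stop 1=19, stop 3=22 ⇒ stop 5
stop 5: stop 4=11, stop 2=13, stop 3=20, stop 1=22 ⇒ stop 4
stop 4: stop 2=15, stop 1=27, stop 3=30 ⇒ stop 2
stop 2: stop 1=23, stop 3=29 ⇒ stop 1
stop 1: stop 3=36 ⇒ stop 3
NN route Base → stop 5 → stop 4 → stop 2 → stop 1 → stop 3 → Base costs 110.
Optimal: Base → stop 4 → stop 2 → stop 1 → stop 3 → stop 5 → Base costs 105 (by enumerating all 60 distinct tours).
Excess = 110 − 105 = 5.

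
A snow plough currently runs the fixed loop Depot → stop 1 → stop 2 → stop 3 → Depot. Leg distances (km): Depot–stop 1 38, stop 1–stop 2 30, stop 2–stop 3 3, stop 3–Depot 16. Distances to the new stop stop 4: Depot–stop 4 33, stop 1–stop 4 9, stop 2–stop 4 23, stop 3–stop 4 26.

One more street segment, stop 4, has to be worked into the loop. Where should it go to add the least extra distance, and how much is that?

Insertion cost between consecutive stops i–j is d(i,stop 4) + d(stop 4,j) − d(i,j):
  between Depot and stop 1: 33 + 9 − 38 = 4
  between stop 1 and stop 2: 9 + 23 − 30 = 2
  between stop 2 and stop 3: 23 + 26 − 3 = 46
  between stop 3 and Depot: 26 + 33 − 16 = 43
Cheapest insertion is between stop 1 and stop 2, adding 2.
New total = 87 + 2 = 89.

Adding 2 km by placing stop 4 on the stop 1–stop 2 leg.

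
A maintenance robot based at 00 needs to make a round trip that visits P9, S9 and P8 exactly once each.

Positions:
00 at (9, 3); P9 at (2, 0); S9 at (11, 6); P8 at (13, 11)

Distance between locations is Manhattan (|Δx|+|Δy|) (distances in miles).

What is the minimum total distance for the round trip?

There are 3 distinct closed tours to check (reversals are equivalent).
00 → P9 → S9 → P8 → 00: 10+15+7+12 = 44
00 → P9 → P8 → S9 → 00: 10+22+7+5 = 44
00 → S9 → P9 → P8 → 00: 5+15+22+12 = 54
The minimum is 44.
One optimal route: 00 → P9 → S9 → P8 → 00 (or its reverse).

44 miles — the shortest possible round trip.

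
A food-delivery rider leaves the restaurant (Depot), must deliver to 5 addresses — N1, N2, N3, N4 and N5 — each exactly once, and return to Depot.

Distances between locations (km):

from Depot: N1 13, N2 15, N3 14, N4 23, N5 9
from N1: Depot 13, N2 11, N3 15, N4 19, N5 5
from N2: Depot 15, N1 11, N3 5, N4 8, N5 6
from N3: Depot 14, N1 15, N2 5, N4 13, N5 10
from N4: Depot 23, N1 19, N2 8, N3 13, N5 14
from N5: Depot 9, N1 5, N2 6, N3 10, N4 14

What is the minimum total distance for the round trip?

Minimum total distance: 59 km.

With 5 stops there are 5!/2 = 60 distinct round trips (a route and its reverse cost the same).
Depot→N1→N2→N3→N4→N5→Depot: 13+11+5+13+14+9 = 65
Depot→N1→N2→N3→N5→N4→Depot: 13+11+5+10+14+23 = 76
Depot→N1→N2→N4→N3→N5→Depot: 13+11+8+13+10+9 = 64
Depot→N1→N2→N4→N5→N3→Depot: 13+11+8+14+10+14 = 70
Depot→N1→N2→N5→N3→N4→Depot: 13+11+6+10+13+23 = 76
Depot→N1→N2→N5→N4→N3→Depot: 13+11+6+14+13+14 = 71
Depot→N1→N3→N2→N4→N5→Depot: 13+15+5+8+14+9 = 64
Depot→N1→N3→N2→N5→N4→Depot: 13+15+5+6+14+23 = 76
Depot→N1→N3→N4→N2→N5→Depot: 13+15+13+8+6+9 = 64
Depot→N1→N3→N4→N5→N2→Depot: 13+15+13+14+6+15 = 76
Depot→N1→N3→N5→N2→N4→Depot: 13+15+10+6+8+23 = 75
Depot→N1→N3→N5→N4→N2→Depot: 13+15+10+14+8+15 = 75
Depot→N1→N4→N2→N3→N5→Depot: 13+19+8+5+10+9 = 64
Depot→N1→N4→N2→N5→N3→Depot: 13+19+8+6+10+14 = 70
… (46 more)
Depot→N1→N5→N2→N4→N3→Depot: 13+5+6+8+13+14 = 59  ← best
The minimum is 59.
One optimal route: Depot → N1 → N5 → N2 → N4 → N3 → Depot (or its reverse).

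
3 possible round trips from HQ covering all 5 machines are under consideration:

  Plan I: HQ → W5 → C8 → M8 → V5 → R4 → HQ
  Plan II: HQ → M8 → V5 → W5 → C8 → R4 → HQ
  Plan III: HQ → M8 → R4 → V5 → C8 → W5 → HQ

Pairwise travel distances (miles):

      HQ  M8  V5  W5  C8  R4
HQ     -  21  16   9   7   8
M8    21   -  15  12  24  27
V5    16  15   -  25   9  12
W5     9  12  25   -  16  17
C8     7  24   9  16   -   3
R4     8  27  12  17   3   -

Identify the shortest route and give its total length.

Plan I: 9 + 16 + 24 + 15 + 12 + 8 = 84
Plan II: 21 + 15 + 25 + 16 + 3 + 8 = 88
Plan III: 21 + 27 + 12 + 9 + 16 + 9 = 94

Shortest is Plan I, total 84 miles.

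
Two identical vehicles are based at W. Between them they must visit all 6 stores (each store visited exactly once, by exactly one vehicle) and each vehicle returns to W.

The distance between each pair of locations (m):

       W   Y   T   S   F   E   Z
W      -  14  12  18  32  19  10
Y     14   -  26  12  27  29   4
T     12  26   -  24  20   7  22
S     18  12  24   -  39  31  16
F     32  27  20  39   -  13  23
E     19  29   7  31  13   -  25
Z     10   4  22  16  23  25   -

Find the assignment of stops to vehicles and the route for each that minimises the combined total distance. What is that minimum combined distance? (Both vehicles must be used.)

108 m — the smallest possible combined total.

Try each way of splitting the stops between the two vehicles (each non-empty) and, for each split, find the best tour for each vehicle:
  {Y} + {T, S, F, E, Z}: 28 + 89 = 117
  {T} + {Y, S, F, E, Z}: 24 + 89 = 113
  {Y, T} + {S, F, E, Z}: 52 + 89 = 141
  {S} + {Y, T, F, E, Z}: 36 + 73 = 109
  {Y, S} + {T, F, E, Z}: 44 + 65 = 109
  {T, S} + {Y, F, E, Z}: 54 + 73 = 127
  … (31 splits in total)
  {T, F, E} + {Y, S, Z}: 64 + 44 = 108  ← best
Best: vehicle 1 W → T → F → E → W = 64; vehicle 2 W → S → Y → Z → W = 44; combined 108.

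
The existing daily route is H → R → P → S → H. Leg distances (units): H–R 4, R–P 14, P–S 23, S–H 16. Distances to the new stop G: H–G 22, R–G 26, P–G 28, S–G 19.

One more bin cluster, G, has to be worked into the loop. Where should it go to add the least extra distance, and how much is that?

Minimum extra distance: 24, inserting G between P and S.

Insertion cost between consecutive stops i–j is d(i,G) + d(G,j) − d(i,j):
  between H and R: 22 + 26 − 4 = 44
  between R and P: 26 + 28 − 14 = 40
  between P and S: 28 + 19 − 23 = 24
  between S and H: 19 + 22 − 16 = 25
Cheapest insertion is between P and S, adding 24.
New total = 57 + 24 = 81.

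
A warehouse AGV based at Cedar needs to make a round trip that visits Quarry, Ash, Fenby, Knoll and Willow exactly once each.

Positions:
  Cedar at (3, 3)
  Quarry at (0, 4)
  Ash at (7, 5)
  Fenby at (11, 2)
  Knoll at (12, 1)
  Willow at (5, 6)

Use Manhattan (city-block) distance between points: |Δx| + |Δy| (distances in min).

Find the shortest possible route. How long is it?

There are 60 distinct closed tours to check (reversals are equivalent).
Cedar - Quarry - Ash - Fenby - Knoll - Willow - Cedar: 4+8+7+2+12+5 = 38
Cedar - Quarry - Ash - Fenby - Willow - Knoll - Cedar: 4+8+7+10+12+11 = 52
Cedar - Quarry - Ash - Knoll - Fenby - Willow - Cedar: 4+8+9+2+10+5 = 38
Cedar - Quarry - Ash - Knoll - Willow - Fenby - Cedar: 4+8+9+12+10+9 = 52
Cedar - Quarry - Ash - Willow - Fenby - Knoll - Cedar: 4+8+3+10+2+11 = 38
Cedar - Quarry - Ash - Willow - Knoll - Fenby - Cedar: 4+8+3+12+2+9 = 38
Cedar - Quarry - Fenby - Ash - Knoll - Willow - Cedar: 4+13+7+9+12+5 = 50
Cedar - Quarry - Fenby - Ash - Willow - Knoll - Cedar: 4+13+7+3+12+11 = 50
Cedar - Quarry - Fenby - Knoll - Ash - Willow - Cedar: 4+13+2+9+3+5 = 36
Cedar - Quarry - Fenby - Knoll - Willow - Ash - Cedar: 4+13+2+12+3+6 = 40
Cedar - Quarry - Fenby - Willow - Ash - Knoll - Cedar: 4+13+10+3+9+11 = 50
Cedar - Quarry - Fenby - Willow - Knoll - Ash - Cedar: 4+13+10+12+9+6 = 54
Cedar - Quarry - Knoll - Ash - Fenby - Willow - Cedar: 4+15+9+7+10+5 = 50
Cedar - Quarry - Knoll - Ash - Willow - Fenby - Cedar: 4+15+9+3+10+9 = 50
… (46 more)
Cedar - Quarry - Willow - Ash - Fenby - Knoll - Cedar: 4+7+3+7+2+11 = 34  ← best
The minimum is 34.
One optimal route: Cedar → Quarry → Willow → Ash → Fenby → Knoll → Cedar (or its reverse).

Shortest round trip = 34 min.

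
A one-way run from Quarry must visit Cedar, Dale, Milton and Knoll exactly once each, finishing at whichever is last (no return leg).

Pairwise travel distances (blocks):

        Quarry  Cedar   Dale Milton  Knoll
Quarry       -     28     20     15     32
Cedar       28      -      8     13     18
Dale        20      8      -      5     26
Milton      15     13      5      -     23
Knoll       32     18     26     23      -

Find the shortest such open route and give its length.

There are 4! = 24 possible orderings.
Quarry→Cedar→Dale→Milton→Knoll: 28+8+5+23 = 64
Quarry→Cedar→Dale→Knoll→Milton: 28+8+26+23 = 85
Quarry→Cedar→Milton→Dale→Knoll: 28+13+5+26 = 72
Quarry→Cedar→Milton→Knoll→Dale: 28+13+23+26 = 90
Quarry→Cedar→Knoll→Dale→Milton: 28+18+26+5 = 77
Quarry→Cedar→Knoll→Milton→Dale: 28+18+23+5 = 74
Quarry→Dale→Cedar→Milton→Knoll: 20+8+13+23 = 64
Quarry→Dale→Cedar→Knoll→Milton: 20+8+18+23 = 69
Quarry→Dale→Milton→Cedar→Knoll: 20+5+13+18 = 56
Quarry→Dale→Milton→Knoll→Cedar: 20+5+23+18 = 66
Quarry→Dale→Knoll→Cedar→Milton: 20+26+18+13 = 77
Quarry→Dale→Knoll→Milton→Cedar: 20+26+23+13 = 82
Quarry→Milton→Cedar→Dale→Knoll: 15+13+8+26 = 62
Quarry→Milton→Cedar→Knoll→Dale: 15+13+18+26 = 72
… (10 more)
Quarry→Milton→Dale→Cedar→Knoll: 15+5+8+18 = 46  ← best
The minimum is 46.
One shortest path: Quarry → Milton → Dale → Cedar → Knoll.

46 blocks — the minimum one-way total.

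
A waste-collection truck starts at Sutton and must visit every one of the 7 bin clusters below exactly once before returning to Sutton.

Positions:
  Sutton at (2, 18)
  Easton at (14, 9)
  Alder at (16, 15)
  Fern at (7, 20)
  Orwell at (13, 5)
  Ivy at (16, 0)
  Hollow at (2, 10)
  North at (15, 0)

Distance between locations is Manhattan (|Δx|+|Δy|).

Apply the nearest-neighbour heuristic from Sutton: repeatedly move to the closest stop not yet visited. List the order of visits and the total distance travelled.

74 along Sutton → Fern → Alder → Easton → Orwell → North → Ivy → Hollow → Sutton.

At Sutton the remaining stops are Fern 7, Hollow 8, Alder 17, Easton 21, Orwell 24, North 31, Ivy 32; go to Fern.
At Fern the remaining stops are Alder 14, Hollow 15, Easton 18, Orwell 21, North 28, Ivy 29; go to Alder.
At Alder the remaining stops are Easton 8, Orwell 13, Ivy 15, North 16, Hollow 19; go to Easton.
At Easton the remaining stops are Orwell 5, North 10, Ivy 11, Hollow 13; go to Orwell.
At Orwell the remaining stops are North 7, Ivy 8, Hollow 16; go to North.
At North the remaining stops are Ivy 1, Hollow 23; go to Ivy.
At Ivy the remaining stops are Hollow 24; go to Hollow.
Return Hollow→Sutton: 8.
Total = 7 + 14 + 8 + 5 + 7 + 1 + 24 + 8 = 74.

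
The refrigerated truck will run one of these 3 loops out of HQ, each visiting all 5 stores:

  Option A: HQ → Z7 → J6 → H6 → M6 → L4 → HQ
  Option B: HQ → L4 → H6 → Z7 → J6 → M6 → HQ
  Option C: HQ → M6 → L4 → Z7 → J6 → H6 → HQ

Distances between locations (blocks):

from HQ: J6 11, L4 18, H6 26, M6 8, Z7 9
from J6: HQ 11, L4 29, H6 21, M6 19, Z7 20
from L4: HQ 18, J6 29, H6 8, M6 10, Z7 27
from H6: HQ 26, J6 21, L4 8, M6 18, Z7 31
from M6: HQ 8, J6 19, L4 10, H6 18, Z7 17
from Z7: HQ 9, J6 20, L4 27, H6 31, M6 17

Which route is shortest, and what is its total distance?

96 blocks — Option A is the shortest.

Option A: 9 + 20 + 21 + 18 + 10 + 18 = 96
Option B: 18 + 8 + 31 + 20 + 19 + 8 = 104
Option C: 8 + 10 + 27 + 20 + 21 + 26 = 112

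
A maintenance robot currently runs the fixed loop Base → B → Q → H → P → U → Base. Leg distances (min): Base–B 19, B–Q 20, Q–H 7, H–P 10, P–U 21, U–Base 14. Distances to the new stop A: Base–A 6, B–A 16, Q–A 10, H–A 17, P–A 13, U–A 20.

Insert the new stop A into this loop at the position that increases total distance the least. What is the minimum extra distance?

Insertion cost between consecutive stops i–j is d(i,A) + d(A,j) − d(i,j):
  between Base and B: 6 + 16 − 19 = 3
  between B and Q: 16 + 10 − 20 = 6
  between Q and H: 10 + 17 − 7 = 20
  between H and P: 17 + 13 − 10 = 20
  between P and U: 13 + 20 − 21 = 12
  between U and Base: 20 + 6 − 14 = 12
Cheapest insertion is between Base and B, adding 3.
New total = 91 + 3 = 94.

+3 min — insert A between Base and B.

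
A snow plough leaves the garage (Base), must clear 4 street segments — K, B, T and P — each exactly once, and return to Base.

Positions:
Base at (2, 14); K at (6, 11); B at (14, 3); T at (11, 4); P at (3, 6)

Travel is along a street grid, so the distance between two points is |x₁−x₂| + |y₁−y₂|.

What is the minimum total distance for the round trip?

Minimum total distance: 46.

Base - K - B - T - P - Base: 7+16+4+10+9 = 46
Base - K - B - P - T - Base: 7+16+14+10+19 = 66
Base - K - T - B - P - Base: 7+12+4+14+9 = 46
Base - K - T - P - B - Base: 7+12+10+14+23 = 66
Base - K - P - B - T - Base: 7+8+14+4+19 = 52
Base - K - P - T - B - Base: 7+8+10+4+23 = 52
Base - B - K - T - P - Base: 23+16+12+10+9 = 70
Base - B - K - P - T - Base: 23+16+8+10+19 = 76
Base - B - T - K - P - Base: 23+4+12+8+9 = 56
Base - B - P - K - T - Base: 23+14+8+12+19 = 76
Base - T - K - B - P - Base: 19+12+16+14+9 = 70
Base - T - B - K - P - Base: 19+4+16+8+9 = 56
The minimum is 46.
One optimal route: Base → K → B → T → P → Base (or its reverse).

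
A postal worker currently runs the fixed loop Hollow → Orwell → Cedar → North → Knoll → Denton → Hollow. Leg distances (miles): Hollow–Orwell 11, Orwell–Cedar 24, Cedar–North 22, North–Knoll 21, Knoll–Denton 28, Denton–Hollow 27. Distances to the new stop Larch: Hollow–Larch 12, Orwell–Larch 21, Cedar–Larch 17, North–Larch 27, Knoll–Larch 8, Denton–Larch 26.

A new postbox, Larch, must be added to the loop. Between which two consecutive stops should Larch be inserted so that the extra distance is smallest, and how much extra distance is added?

Insertion cost between consecutive stops i–j is d(i,Larch) + d(Larch,j) − d(i,j):
  between Hollow and Orwell: 12 + 21 − 11 = 22
  between Orwell and Cedar: 21 + 17 − 24 = 14
  between Cedar and North: 17 + 27 − 22 = 22
  between North and Knoll: 27 + 8 − 21 = 14
  between Knoll and Denton: 8 + 26 − 28 = 6
  between Denton and Hollow: 26 + 12 − 27 = 11
Cheapest insertion is between Knoll and Denton, adding 6.
New total = 133 + 6 = 139.

Minimum extra distance: 6 miles, inserting Larch between Knoll and Denton.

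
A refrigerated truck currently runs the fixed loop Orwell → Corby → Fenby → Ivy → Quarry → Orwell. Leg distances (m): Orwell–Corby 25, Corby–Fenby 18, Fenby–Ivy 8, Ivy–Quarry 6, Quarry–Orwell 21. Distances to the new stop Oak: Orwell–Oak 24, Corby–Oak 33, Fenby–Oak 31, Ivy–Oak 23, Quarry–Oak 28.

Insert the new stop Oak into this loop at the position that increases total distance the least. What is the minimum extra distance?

+31 m — insert Oak between Quarry and Orwell.

Insertion cost between consecutive stops i–j is d(i,Oak) + d(Oak,j) − d(i,j):
  between Orwell and Corby: 24 + 33 − 25 = 32
  between Corby and Fenby: 33 + 31 − 18 = 46
  between Fenby and Ivy: 31 + 23 − 8 = 46
  between Ivy and Quarry: 23 + 28 − 6 = 45
  between Quarry and Orwell: 28 + 24 − 21 = 31
Cheapest insertion is between Quarry and Orwell, adding 31.
New total = 78 + 31 = 109.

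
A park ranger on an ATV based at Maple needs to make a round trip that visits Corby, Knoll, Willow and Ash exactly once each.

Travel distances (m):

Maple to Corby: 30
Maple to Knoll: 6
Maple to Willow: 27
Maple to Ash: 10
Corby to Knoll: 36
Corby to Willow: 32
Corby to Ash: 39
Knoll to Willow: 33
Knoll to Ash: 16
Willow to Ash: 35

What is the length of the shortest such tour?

With 4 stops there are 4!/2 = 12 distinct round trips (a route and its reverse cost the same).
Maple-Corby-Knoll-Willow-Ash-Maple: 30+36+33+35+10 = 144
Maple-Corby-Knoll-Ash-Willow-Maple: 30+36+16+35+27 = 144
Maple-Corby-Willow-Knoll-Ash-Maple: 30+32+33+16+10 = 121
Maple-Corby-Willow-Ash-Knoll-Maple: 30+32+35+16+6 = 119
Maple-Corby-Ash-Knoll-Willow-Maple: 30+39+16+33+27 = 145
Maple-Corby-Ash-Willow-Knoll-Maple: 30+39+35+33+6 = 143
Maple-Knoll-Corby-Willow-Ash-Maple: 6+36+32+35+10 = 119
Maple-Knoll-Corby-Ash-Willow-Maple: 6+36+39+35+27 = 143
Maple-Knoll-Willow-Corby-Ash-Maple: 6+33+32+39+10 = 120
Maple-Knoll-Ash-Corby-Willow-Maple: 6+16+39+32+27 = 120
Maple-Willow-Corby-Knoll-Ash-Maple: 27+32+36+16+10 = 121
Maple-Willow-Knoll-Corby-Ash-Maple: 27+33+36+39+10 = 145
The minimum is 119.
One optimal route: Maple → Corby → Willow → Ash → Knoll → Maple (or its reverse).

119 m — the shortest possible round trip.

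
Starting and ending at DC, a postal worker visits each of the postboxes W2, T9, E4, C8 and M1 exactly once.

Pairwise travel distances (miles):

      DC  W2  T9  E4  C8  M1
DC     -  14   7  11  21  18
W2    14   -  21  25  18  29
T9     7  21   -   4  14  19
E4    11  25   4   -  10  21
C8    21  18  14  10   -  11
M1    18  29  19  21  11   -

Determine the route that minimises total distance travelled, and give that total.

DC → W2 → T9 → E4 → C8 → M1 → DC: 14+21+4+10+11+18 = 78
DC → W2 → T9 → E4 → M1 → C8 → DC: 14+21+4+21+11+21 = 92
DC → W2 → T9 → C8 → E4 → M1 → DC: 14+21+14+10+21+18 = 98
DC → W2 → T9 → C8 → M1 → E4 → DC: 14+21+14+11+21+11 = 92
DC → W2 → T9 → M1 → E4 → C8 → DC: 14+21+19+21+10+21 = 106
DC → W2 → T9 → M1 → C8 → E4 → DC: 14+21+19+11+10+11 = 86
DC → W2 → E4 → T9 → C8 → M1 → DC: 14+25+4+14+11+18 = 86
DC → W2 → E4 → T9 → M1 → C8 → DC: 14+25+4+19+11+21 = 94
DC → W2 → E4 → C8 → T9 → M1 → DC: 14+25+10+14+19+18 = 100
DC → W2 → E4 → C8 → M1 → T9 → DC: 14+25+10+11+19+7 = 86
DC → W2 → E4 → M1 → T9 → C8 → DC: 14+25+21+19+14+21 = 114
DC → W2 → E4 → M1 → C8 → T9 → DC: 14+25+21+11+14+7 = 92
DC → W2 → C8 → T9 → E4 → M1 → DC: 14+18+14+4+21+18 = 89
DC → W2 → C8 → T9 → M1 → E4 → DC: 14+18+14+19+21+11 = 97
… (46 more)
DC → W2 → C8 → M1 → E4 → T9 → DC: 14+18+11+21+4+7 = 75  ← best
The minimum is 75.
One optimal route: DC → W2 → C8 → M1 → E4 → T9 → DC (or its reverse).

Minimum total distance: 75 miles.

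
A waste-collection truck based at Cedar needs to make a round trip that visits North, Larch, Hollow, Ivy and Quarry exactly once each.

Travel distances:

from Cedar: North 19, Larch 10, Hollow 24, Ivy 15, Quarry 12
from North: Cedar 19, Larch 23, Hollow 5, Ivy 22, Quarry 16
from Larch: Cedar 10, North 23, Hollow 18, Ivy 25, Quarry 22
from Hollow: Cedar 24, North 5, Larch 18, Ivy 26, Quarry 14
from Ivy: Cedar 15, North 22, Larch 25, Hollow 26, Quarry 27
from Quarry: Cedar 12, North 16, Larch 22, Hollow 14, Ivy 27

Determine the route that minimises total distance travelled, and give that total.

Minimum total distance: 88.

There are 60 distinct closed tours to check (reversals are equivalent).
Cedar→North→Larch→Hollow→Ivy→Quarry→Cedar: 19+23+18+26+27+12 = 125
Cedar→North→Larch→Hollow→Quarry→Ivy→Cedar: 19+23+18+14+27+15 = 116
Cedar→North→Larch→Ivy→Hollow→Quarry→Cedar: 19+23+25+26+14+12 = 119
Cedar→North→Larch→Ivy→Quarry→Hollow→Cedar: 19+23+25+27+14+24 = 132
Cedar→North→Larch→Quarry→Hollow→Ivy→Cedar: 19+23+22+14+26+15 = 119
Cedar→North→Larch→Quarry→Ivy→Hollow→Cedar: 19+23+22+27+26+24 = 141
Cedar→North→Hollow→Larch→Ivy→Quarry→Cedar: 19+5+18+25+27+12 = 106
Cedar→North→Hollow→Larch→Quarry→Ivy→Cedar: 19+5+18+22+27+15 = 106
Cedar→North→Hollow→Ivy→Larch→Quarry→Cedar: 19+5+26+25+22+12 = 109
Cedar→North→Hollow→Ivy→Quarry→Larch→Cedar: 19+5+26+27+22+10 = 109
Cedar→North→Hollow→Quarry→Larch→Ivy→Cedar: 19+5+14+22+25+15 = 100
Cedar→North→Hollow→Quarry→Ivy→Larch→Cedar: 19+5+14+27+25+10 = 100
Cedar→North→Ivy→Larch→Hollow→Quarry→Cedar: 19+22+25+18+14+12 = 110
Cedar→North→Ivy→Larch→Quarry→Hollow→Cedar: 19+22+25+22+14+24 = 126
… (46 more)
Cedar→Larch→Ivy→North→Hollow→Quarry→Cedar: 10+25+22+5+14+12 = 88  ← best
The minimum is 88.
One optimal route: Cedar → Larch → Ivy → North → Hollow → Quarry → Cedar (or its reverse).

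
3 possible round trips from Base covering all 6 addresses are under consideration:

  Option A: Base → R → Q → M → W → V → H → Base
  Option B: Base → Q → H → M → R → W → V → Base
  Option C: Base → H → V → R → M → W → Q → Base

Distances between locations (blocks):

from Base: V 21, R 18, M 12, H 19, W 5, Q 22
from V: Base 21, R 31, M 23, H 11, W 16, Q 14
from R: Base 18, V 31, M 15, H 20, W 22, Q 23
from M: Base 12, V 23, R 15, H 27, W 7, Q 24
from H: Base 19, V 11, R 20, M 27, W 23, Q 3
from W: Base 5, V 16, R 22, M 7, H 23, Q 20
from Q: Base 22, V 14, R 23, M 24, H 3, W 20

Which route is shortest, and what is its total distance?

118 blocks — Option A is the shortest.

Option A: 18 + 23 + 24 + 7 + 16 + 11 + 19 = 118
Option B: 22 + 3 + 27 + 15 + 22 + 16 + 21 = 126
Option C: 19 + 11 + 31 + 15 + 7 + 20 + 22 = 125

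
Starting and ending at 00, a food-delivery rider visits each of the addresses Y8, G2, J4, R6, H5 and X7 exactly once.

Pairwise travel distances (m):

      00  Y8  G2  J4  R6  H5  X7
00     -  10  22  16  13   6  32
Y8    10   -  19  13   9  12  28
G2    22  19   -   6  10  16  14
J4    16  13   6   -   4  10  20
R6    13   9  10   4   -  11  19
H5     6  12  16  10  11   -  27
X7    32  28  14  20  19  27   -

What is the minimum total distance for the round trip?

Shortest round trip = 74 m.

00-Y8-G2-J4-R6-H5-X7-00: 10+19+6+4+11+27+32 = 109
00-Y8-G2-J4-R6-X7-H5-00: 10+19+6+4+19+27+6 = 91
00-Y8-G2-J4-H5-R6-X7-00: 10+19+6+10+11+19+32 = 107
00-Y8-G2-J4-H5-X7-R6-00: 10+19+6+10+27+19+13 = 104
00-Y8-G2-J4-X7-R6-H5-00: 10+19+6+20+19+11+6 = 91
00-Y8-G2-J4-X7-H5-R6-00: 10+19+6+20+27+11+13 = 106
00-Y8-G2-R6-J4-H5-X7-00: 10+19+10+4+10+27+32 = 112
00-Y8-G2-R6-J4-X7-H5-00: 10+19+10+4+20+27+6 = 96
… (352 more)
00-Y8-R6-X7-G2-J4-H5-00: 10+9+19+14+6+10+6 = 74  ← best
The minimum is 74.
One optimal route: 00 → Y8 → R6 → X7 → G2 → J4 → H5 → 00 (or its reverse).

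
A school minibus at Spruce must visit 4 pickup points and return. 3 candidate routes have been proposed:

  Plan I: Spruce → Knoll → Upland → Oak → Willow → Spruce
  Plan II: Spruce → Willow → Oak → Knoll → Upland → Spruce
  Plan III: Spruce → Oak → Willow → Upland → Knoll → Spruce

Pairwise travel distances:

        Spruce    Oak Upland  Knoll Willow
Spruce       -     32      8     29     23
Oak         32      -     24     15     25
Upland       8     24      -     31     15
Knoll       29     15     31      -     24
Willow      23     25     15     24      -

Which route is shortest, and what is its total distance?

Plan I: 29 + 31 + 24 + 25 + 23 = 132
Plan II: 23 + 25 + 15 + 31 + 8 = 102
Plan III: 32 + 25 + 15 + 31 + 29 = 132

102 — Plan II is the shortest.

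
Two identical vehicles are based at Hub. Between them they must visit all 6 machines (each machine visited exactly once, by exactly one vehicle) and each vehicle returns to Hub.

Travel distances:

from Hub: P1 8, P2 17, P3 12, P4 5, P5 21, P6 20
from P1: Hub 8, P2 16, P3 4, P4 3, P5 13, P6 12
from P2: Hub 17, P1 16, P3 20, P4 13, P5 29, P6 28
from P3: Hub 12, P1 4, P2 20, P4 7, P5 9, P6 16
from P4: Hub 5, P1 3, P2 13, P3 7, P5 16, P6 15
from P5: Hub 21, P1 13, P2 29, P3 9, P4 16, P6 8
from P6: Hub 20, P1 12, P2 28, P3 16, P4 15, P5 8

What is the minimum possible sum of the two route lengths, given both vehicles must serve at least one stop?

Try each way of splitting the stops between the two vehicles (each non-empty) and, for each split, find the best tour for each vehicle:
  {P1} + {P2, P3, P4, P5, P6}: 16 + 74 = 90
  {P2} + {P1, P3, P4, P5, P6}: 34 + 49 = 83
  {P1, P2} + {P3, P4, P5, P6}: 41 + 49 = 90
  {P3} + {P1, P2, P4, P5, P6}: 24 + 74 = 98
  {P1, P3} + {P2, P4, P5, P6}: 24 + 74 = 98
  {P2, P3} + {P1, P4, P5, P6}: 49 + 49 = 98
  … (31 splits in total)
Best: vehicle 1 Hub → P2 → Hub = 34; vehicle 2 Hub → P1 → P3 → P5 → P6 → P4 → Hub = 49; combined 83.

83 — the smallest possible combined total.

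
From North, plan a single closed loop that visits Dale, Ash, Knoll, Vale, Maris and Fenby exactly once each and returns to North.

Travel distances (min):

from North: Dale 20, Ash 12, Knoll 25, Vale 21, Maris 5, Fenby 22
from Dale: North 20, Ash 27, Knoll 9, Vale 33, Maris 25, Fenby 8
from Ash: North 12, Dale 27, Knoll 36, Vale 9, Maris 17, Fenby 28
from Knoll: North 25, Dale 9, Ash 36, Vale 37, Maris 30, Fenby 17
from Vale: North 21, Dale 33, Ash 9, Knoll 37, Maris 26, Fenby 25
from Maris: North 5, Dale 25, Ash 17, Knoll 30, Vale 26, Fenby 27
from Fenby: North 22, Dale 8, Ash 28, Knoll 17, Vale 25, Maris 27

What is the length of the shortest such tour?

There are 360 distinct closed tours to check (reversals are equivalent).
North - Dale - Ash - Knoll - Vale - Maris - Fenby - North: 20+27+36+37+26+27+22 = 195
North - Dale - Ash - Knoll - Vale - Fenby - Maris - North: 20+27+36+37+25+27+5 = 177
North - Dale - Ash - Knoll - Maris - Vale - Fenby - North: 20+27+36+30+26+25+22 = 186
North - Dale - Ash - Knoll - Maris - Fenby - Vale - North: 20+27+36+30+27+25+21 = 186
North - Dale - Ash - Knoll - Fenby - Vale - Maris - North: 20+27+36+17+25+26+5 = 156
North - Dale - Ash - Knoll - Fenby - Maris - Vale - North: 20+27+36+17+27+26+21 = 174
North - Dale - Ash - Vale - Knoll - Maris - Fenby - North: 20+27+9+37+30+27+22 = 172
North - Dale - Ash - Vale - Knoll - Fenby - Maris - North: 20+27+9+37+17+27+5 = 142
… (352 more)
North - Ash - Vale - Fenby - Dale - Knoll - Maris - North: 12+9+25+8+9+30+5 = 98  ← best
The minimum is 98.
One optimal route: North → Ash → Vale → Fenby → Dale → Knoll → Maris → North (or its reverse).

Shortest round trip = 98 min.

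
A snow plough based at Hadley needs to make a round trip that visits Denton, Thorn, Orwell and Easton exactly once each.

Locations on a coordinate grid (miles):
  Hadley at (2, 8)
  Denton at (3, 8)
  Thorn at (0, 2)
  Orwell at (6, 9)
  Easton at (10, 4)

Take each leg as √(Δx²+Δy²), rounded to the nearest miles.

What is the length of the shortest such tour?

Shortest round trip = 26 miles.

With 4 stops there are 4!/2 = 12 distinct round trips (a route and its reverse cost the same).
Hadley-Denton-Thorn-Orwell-Easton-Hadley: 1+7+9+6+9 = 32
Hadley-Denton-Thorn-Easton-Orwell-Hadley: 1+7+10+6+4 = 28
Hadley-Denton-Orwell-Thorn-Easton-Hadley: 1+3+9+10+9 = 32
Hadley-Denton-Orwell-Easton-Thorn-Hadley: 1+3+6+10+6 = 26
Hadley-Denton-Easton-Thorn-Orwell-Hadley: 1+8+10+9+4 = 32
Hadley-Denton-Easton-Orwell-Thorn-Hadley: 1+8+6+9+6 = 30
Hadley-Thorn-Denton-Orwell-Easton-Hadley: 6+7+3+6+9 = 31
Hadley-Thorn-Denton-Easton-Orwell-Hadley: 6+7+8+6+4 = 31
Hadley-Thorn-Orwell-Denton-Easton-Hadley: 6+9+3+8+9 = 35
Hadley-Thorn-Easton-Denton-Orwell-Hadley: 6+10+8+3+4 = 31
Hadley-Orwell-Denton-Thorn-Easton-Hadley: 4+3+7+10+9 = 33
Hadley-Orwell-Thorn-Denton-Easton-Hadley: 4+9+7+8+9 = 37
The minimum is 26.
One optimal route: Hadley → Denton → Orwell → Easton → Thorn → Hadley (or its reverse).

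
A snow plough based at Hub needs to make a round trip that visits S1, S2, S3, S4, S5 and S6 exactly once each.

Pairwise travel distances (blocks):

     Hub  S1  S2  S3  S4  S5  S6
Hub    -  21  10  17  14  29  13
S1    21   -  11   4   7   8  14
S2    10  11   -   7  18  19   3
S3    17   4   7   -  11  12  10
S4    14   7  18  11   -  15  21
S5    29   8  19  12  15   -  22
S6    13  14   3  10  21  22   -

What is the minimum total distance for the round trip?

There are 360 distinct closed tours to check (reversals are equivalent).
Hub→S1→S2→S3→S4→S5→S6→Hub: 21+11+7+11+15+22+13 = 100
Hub→S1→S2→S3→S4→S6→S5→Hub: 21+11+7+11+21+22+29 = 122
Hub→S1→S2→S3→S5→S4→S6→Hub: 21+11+7+12+15+21+13 = 100
Hub→S1→S2→S3→S5→S6→S4→Hub: 21+11+7+12+22+21+14 = 108
Hub→S1→S2→S3→S6→S4→S5→Hub: 21+11+7+10+21+15+29 = 114
Hub→S1→S2→S3→S6→S5→S4→Hub: 21+11+7+10+22+15+14 = 100
Hub→S1→S2→S4→S3→S5→S6→Hub: 21+11+18+11+12+22+13 = 108
Hub→S1→S2→S4→S3→S6→S5→Hub: 21+11+18+11+10+22+29 = 122
… (352 more)
Hub→S2→S6→S3→S1→S5→S4→Hub: 10+3+10+4+8+15+14 = 64  ← best
The minimum is 64.
One optimal route: Hub → S2 → S6 → S3 → S1 → S5 → S4 → Hub (or its reverse).

Shortest round trip = 64 blocks.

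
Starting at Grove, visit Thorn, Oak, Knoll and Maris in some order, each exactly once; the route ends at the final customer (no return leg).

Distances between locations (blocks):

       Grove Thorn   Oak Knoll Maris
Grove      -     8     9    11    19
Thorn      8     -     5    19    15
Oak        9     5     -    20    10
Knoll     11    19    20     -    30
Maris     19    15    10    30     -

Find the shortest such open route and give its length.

There are 4! = 24 possible orderings.
Grove - Thorn - Oak - Knoll - Maris: 8+5+20+30 = 63
Grove - Thorn - Oak - Maris - Knoll: 8+5+10+30 = 53
Grove - Thorn - Knoll - Oak - Maris: 8+19+20+10 = 57
Grove - Thorn - Knoll - Maris - Oak: 8+19+30+10 = 67
Grove - Thorn - Maris - Oak - Knoll: 8+15+10+20 = 53
Grove - Thorn - Maris - Knoll - Oak: 8+15+30+20 = 73
Grove - Oak - Thorn - Knoll - Maris: 9+5+19+30 = 63
Grove - Oak - Thorn - Maris - Knoll: 9+5+15+30 = 59
Grove - Oak - Knoll - Thorn - Maris: 9+20+19+15 = 63
Grove - Oak - Knoll - Maris - Thorn: 9+20+30+15 = 74
Grove - Oak - Maris - Thorn - Knoll: 9+10+15+19 = 53
Grove - Oak - Maris - Knoll - Thorn: 9+10+30+19 = 68
Grove - Knoll - Thorn - Oak - Maris: 11+19+5+10 = 45
Grove - Knoll - Thorn - Maris - Oak: 11+19+15+10 = 55
… (10 more)
The minimum is 45.
One shortest path: Grove → Knoll → Thorn → Oak → Maris.

45 blocks — the minimum one-way total.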